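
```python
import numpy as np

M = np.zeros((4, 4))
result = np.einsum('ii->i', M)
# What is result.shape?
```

(4,)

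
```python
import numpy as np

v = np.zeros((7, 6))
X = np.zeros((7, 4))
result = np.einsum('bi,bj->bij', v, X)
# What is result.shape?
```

(7, 6, 4)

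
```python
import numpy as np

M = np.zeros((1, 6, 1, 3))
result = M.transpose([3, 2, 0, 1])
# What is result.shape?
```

(3, 1, 1, 6)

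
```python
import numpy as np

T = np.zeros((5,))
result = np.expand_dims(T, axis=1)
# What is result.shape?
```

(5, 1)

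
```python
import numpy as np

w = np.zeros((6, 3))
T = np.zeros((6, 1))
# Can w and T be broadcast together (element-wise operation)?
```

Yes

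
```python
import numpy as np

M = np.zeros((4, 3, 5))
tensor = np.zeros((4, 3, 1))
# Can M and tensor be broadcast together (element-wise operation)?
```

Yes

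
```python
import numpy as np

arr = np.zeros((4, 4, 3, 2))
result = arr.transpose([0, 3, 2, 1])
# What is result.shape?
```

(4, 2, 3, 4)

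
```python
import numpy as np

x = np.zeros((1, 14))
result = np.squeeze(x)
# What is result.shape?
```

(14,)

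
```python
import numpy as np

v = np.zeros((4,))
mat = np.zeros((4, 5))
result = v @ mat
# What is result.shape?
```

(5,)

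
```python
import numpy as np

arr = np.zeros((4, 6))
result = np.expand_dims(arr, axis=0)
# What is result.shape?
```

(1, 4, 6)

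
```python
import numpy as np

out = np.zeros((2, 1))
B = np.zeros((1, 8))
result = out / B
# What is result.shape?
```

(2, 8)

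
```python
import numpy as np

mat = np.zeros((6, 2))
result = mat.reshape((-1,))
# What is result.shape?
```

(12,)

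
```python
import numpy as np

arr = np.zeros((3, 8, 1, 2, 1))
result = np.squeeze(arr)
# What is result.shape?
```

(3, 8, 2)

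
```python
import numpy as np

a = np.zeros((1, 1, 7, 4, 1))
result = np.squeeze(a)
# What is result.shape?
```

(7, 4)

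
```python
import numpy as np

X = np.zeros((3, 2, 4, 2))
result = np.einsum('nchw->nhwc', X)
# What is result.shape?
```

(3, 4, 2, 2)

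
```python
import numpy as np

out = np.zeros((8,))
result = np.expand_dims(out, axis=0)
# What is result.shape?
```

(1, 8)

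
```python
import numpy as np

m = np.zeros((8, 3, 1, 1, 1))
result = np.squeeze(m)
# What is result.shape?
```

(8, 3)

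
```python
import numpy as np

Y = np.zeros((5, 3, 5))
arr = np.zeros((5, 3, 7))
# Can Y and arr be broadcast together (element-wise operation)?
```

No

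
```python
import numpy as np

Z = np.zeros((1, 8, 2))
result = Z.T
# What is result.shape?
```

(2, 8, 1)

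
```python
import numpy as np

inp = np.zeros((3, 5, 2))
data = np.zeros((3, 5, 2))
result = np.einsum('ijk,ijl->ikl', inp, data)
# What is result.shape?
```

(3, 2, 2)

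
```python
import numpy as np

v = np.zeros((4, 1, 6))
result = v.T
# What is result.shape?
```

(6, 1, 4)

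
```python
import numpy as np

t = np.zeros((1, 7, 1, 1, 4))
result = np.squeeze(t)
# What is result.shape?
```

(7, 4)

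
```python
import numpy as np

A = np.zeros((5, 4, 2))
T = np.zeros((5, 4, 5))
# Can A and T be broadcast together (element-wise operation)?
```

No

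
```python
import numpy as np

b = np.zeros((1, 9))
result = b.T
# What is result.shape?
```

(9, 1)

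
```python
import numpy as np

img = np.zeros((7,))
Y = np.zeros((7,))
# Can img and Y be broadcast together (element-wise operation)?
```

Yes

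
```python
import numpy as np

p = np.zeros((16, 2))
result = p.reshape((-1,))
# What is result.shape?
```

(32,)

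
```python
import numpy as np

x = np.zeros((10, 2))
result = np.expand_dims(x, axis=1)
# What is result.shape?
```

(10, 1, 2)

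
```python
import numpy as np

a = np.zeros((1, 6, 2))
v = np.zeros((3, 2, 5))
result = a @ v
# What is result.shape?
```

(3, 6, 5)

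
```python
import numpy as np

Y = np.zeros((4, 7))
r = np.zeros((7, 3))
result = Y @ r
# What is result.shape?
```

(4, 3)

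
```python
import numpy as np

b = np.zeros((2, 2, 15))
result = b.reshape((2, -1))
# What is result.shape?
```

(2, 30)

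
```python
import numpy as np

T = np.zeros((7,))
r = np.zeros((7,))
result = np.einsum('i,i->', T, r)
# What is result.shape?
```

()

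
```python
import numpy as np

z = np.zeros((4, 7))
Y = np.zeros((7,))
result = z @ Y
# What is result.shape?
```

(4,)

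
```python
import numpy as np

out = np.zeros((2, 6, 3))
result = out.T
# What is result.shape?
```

(3, 6, 2)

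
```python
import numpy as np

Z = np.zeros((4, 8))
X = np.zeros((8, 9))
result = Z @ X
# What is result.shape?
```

(4, 9)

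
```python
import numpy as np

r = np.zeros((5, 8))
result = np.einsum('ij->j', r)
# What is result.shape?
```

(8,)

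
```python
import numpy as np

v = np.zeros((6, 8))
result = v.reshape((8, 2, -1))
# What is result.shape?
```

(8, 2, 3)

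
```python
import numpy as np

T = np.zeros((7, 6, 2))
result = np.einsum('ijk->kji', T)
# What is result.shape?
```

(2, 6, 7)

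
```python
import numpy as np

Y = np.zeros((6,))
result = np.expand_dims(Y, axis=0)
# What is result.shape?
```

(1, 6)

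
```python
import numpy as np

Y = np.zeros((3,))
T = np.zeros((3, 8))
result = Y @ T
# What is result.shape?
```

(8,)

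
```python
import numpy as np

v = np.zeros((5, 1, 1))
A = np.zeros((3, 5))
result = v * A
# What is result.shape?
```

(5, 3, 5)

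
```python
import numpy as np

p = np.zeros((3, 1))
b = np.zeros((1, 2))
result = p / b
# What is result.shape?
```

(3, 2)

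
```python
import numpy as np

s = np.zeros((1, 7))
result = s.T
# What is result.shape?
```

(7, 1)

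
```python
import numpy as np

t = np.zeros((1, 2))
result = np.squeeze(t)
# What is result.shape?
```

(2,)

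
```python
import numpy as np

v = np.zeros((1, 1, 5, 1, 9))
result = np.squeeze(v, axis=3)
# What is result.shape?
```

(1, 1, 5, 9)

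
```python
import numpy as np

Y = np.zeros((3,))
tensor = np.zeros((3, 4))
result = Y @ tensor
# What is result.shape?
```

(4,)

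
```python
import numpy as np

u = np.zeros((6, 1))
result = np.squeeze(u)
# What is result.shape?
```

(6,)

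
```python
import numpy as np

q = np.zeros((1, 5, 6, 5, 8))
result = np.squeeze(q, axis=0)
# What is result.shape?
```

(5, 6, 5, 8)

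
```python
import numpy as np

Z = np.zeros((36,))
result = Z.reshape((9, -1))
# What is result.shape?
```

(9, 4)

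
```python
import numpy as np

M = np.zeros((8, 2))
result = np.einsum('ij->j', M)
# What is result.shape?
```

(2,)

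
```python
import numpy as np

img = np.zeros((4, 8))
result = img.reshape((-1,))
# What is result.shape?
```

(32,)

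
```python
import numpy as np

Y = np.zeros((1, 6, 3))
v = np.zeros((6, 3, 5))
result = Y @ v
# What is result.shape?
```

(6, 6, 5)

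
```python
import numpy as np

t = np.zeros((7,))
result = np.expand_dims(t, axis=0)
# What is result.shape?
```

(1, 7)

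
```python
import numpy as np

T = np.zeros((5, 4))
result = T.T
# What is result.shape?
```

(4, 5)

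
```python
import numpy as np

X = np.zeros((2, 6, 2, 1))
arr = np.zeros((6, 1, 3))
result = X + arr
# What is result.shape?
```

(2, 6, 2, 3)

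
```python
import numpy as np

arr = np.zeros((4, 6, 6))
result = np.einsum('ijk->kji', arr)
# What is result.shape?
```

(6, 6, 4)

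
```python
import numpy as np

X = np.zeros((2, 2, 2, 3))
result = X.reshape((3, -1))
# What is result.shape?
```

(3, 8)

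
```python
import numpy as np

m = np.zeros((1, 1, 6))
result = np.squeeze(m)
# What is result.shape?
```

(6,)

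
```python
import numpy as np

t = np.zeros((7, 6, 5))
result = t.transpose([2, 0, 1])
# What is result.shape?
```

(5, 7, 6)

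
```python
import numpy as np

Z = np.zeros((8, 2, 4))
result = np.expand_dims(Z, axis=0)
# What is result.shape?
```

(1, 8, 2, 4)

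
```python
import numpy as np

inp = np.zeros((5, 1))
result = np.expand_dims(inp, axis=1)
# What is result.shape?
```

(5, 1, 1)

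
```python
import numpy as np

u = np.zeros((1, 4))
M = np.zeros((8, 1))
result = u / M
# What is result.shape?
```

(8, 4)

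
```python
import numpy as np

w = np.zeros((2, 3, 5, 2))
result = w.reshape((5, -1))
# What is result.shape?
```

(5, 12)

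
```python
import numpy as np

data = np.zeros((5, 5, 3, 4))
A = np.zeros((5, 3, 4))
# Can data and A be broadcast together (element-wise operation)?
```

Yes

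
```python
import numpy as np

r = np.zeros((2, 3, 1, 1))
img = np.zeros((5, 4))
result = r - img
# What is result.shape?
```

(2, 3, 5, 4)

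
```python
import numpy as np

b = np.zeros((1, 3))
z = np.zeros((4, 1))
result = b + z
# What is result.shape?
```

(4, 3)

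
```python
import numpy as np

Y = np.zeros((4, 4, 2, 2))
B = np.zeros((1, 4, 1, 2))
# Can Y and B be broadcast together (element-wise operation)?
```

Yes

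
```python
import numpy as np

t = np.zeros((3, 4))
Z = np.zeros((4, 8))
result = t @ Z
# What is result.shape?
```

(3, 8)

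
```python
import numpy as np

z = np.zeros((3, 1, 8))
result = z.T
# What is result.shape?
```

(8, 1, 3)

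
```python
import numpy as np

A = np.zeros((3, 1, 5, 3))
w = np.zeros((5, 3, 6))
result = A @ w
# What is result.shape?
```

(3, 5, 5, 6)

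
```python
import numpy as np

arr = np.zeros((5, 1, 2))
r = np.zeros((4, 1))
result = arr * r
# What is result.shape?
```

(5, 4, 2)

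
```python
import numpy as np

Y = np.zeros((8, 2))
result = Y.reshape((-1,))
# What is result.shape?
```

(16,)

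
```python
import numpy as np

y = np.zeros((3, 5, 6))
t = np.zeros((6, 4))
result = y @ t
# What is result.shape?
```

(3, 5, 4)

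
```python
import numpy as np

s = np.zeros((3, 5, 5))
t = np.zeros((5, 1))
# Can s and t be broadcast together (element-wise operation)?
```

Yes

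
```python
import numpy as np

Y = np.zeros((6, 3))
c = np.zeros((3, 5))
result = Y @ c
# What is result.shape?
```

(6, 5)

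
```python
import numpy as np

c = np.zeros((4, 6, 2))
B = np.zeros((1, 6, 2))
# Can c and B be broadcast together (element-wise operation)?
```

Yes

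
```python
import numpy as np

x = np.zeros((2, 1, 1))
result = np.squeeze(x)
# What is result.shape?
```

(2,)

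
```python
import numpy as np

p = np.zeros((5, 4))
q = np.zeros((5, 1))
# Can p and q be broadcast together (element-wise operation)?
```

Yes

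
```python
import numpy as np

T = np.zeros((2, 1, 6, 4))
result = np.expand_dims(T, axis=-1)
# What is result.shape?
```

(2, 1, 6, 4, 1)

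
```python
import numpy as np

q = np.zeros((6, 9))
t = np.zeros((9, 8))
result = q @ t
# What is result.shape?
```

(6, 8)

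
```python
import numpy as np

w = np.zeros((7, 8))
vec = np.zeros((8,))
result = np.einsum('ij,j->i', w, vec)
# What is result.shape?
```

(7,)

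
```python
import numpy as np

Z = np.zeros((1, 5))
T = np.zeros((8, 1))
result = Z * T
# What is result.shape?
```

(8, 5)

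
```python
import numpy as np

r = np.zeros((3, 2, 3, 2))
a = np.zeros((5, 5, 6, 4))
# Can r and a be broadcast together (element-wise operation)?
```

No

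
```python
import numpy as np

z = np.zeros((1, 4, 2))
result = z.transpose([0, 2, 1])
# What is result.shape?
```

(1, 2, 4)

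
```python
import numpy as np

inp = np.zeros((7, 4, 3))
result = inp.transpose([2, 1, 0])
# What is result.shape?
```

(3, 4, 7)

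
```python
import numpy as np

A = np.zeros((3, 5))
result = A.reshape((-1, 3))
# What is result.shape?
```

(5, 3)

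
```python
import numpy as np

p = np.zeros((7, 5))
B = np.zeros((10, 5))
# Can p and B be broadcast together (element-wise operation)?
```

No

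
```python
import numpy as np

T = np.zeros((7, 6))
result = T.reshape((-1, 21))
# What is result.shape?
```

(2, 21)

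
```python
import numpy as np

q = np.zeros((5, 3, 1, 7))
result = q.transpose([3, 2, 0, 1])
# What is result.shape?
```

(7, 1, 5, 3)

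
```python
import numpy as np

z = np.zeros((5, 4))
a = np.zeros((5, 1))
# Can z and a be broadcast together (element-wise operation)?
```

Yes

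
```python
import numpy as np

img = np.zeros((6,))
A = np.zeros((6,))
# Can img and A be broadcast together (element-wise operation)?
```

Yes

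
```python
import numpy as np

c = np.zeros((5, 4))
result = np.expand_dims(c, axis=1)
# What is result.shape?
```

(5, 1, 4)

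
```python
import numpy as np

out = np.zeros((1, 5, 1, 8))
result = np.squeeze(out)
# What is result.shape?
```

(5, 8)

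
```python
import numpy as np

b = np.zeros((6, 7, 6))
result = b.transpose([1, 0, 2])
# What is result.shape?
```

(7, 6, 6)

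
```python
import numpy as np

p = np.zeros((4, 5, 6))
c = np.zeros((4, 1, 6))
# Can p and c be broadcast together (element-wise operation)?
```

Yes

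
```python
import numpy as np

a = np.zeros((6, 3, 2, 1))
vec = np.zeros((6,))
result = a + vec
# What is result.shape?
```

(6, 3, 2, 6)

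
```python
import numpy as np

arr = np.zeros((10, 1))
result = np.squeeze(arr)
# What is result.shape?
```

(10,)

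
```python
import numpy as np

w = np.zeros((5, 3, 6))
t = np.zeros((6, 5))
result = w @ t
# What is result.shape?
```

(5, 3, 5)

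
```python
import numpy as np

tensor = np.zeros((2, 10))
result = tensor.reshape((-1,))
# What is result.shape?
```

(20,)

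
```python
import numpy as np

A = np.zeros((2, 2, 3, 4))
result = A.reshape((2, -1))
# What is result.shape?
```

(2, 24)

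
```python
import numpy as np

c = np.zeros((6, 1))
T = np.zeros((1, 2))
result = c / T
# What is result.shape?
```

(6, 2)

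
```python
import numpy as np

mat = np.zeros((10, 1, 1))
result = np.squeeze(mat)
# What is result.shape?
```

(10,)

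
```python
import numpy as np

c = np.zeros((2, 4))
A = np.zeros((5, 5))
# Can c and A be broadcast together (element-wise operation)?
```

No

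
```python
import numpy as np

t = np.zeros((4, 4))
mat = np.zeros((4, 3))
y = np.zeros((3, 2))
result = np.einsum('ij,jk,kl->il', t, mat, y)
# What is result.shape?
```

(4, 2)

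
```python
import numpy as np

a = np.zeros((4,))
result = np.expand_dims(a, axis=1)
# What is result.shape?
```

(4, 1)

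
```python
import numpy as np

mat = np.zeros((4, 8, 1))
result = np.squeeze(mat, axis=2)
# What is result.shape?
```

(4, 8)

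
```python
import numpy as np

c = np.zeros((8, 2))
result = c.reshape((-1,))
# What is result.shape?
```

(16,)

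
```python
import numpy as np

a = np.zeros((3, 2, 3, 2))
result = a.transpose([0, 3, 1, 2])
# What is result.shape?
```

(3, 2, 2, 3)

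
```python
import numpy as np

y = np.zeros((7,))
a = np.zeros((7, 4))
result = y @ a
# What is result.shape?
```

(4,)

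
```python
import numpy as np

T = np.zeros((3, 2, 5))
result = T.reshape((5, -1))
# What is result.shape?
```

(5, 6)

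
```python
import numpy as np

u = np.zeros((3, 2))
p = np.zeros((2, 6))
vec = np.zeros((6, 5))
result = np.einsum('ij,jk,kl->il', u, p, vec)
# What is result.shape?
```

(3, 5)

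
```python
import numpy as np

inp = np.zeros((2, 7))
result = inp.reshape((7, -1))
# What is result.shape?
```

(7, 2)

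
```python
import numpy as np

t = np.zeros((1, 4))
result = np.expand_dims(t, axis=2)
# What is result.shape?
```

(1, 4, 1)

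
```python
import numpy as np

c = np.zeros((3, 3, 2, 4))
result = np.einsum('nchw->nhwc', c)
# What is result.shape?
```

(3, 2, 4, 3)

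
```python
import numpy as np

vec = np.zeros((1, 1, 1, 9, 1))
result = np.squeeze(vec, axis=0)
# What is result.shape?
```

(1, 1, 9, 1)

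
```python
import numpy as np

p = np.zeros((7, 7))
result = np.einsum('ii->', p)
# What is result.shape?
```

()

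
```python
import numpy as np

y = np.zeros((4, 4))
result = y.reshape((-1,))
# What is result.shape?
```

(16,)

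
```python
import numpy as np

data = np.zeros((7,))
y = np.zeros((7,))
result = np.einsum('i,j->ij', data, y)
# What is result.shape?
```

(7, 7)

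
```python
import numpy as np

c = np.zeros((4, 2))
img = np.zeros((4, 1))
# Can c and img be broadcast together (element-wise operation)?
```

Yes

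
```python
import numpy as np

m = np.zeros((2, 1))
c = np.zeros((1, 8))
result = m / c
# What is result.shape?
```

(2, 8)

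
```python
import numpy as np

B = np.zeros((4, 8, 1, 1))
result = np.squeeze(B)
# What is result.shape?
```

(4, 8)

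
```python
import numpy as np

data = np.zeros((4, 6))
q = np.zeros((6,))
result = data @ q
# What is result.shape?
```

(4,)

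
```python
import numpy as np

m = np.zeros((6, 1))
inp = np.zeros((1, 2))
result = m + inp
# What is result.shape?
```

(6, 2)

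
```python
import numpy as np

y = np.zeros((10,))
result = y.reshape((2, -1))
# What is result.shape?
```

(2, 5)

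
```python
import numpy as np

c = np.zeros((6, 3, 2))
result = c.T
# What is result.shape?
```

(2, 3, 6)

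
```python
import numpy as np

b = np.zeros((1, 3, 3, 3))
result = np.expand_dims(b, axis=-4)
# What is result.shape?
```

(1, 1, 3, 3, 3)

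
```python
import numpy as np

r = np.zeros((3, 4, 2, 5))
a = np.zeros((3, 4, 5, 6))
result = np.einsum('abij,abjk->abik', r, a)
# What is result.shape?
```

(3, 4, 2, 6)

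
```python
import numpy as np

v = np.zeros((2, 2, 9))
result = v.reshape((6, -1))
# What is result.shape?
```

(6, 6)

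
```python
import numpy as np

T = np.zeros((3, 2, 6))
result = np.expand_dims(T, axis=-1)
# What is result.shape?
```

(3, 2, 6, 1)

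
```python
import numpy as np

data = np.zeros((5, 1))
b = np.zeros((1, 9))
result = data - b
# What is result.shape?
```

(5, 9)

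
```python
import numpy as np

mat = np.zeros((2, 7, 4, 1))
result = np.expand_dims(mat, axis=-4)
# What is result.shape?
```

(2, 1, 7, 4, 1)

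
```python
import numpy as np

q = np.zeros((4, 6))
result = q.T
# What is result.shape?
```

(6, 4)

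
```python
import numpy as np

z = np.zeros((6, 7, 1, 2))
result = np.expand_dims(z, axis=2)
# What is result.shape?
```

(6, 7, 1, 1, 2)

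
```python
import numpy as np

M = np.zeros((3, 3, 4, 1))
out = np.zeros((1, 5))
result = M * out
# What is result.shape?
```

(3, 3, 4, 5)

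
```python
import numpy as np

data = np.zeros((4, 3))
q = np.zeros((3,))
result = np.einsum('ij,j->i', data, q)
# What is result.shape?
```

(4,)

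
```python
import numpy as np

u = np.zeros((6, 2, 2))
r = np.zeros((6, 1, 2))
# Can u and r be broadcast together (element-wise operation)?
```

Yes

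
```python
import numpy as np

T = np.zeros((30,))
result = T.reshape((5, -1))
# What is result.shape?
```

(5, 6)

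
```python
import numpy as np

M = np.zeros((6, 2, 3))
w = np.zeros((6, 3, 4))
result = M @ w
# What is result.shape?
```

(6, 2, 4)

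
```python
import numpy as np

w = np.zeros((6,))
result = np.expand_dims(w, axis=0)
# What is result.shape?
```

(1, 6)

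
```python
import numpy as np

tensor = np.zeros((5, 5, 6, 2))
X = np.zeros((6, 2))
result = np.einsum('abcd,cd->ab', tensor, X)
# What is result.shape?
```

(5, 5)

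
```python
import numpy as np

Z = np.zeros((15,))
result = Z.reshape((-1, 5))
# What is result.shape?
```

(3, 5)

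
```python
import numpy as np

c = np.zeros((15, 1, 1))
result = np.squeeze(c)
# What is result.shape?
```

(15,)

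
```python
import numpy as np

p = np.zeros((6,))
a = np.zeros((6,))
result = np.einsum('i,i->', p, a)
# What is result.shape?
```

()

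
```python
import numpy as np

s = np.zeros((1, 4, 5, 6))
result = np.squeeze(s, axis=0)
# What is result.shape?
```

(4, 5, 6)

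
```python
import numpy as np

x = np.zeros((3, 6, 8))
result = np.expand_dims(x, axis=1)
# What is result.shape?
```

(3, 1, 6, 8)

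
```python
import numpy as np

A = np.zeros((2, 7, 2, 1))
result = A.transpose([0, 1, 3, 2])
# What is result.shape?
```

(2, 7, 1, 2)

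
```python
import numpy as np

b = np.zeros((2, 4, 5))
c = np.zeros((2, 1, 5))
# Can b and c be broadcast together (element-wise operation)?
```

Yes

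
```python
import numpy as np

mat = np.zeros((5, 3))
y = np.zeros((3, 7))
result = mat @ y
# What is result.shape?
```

(5, 7)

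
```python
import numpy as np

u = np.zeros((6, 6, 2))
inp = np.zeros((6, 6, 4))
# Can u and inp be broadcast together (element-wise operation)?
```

No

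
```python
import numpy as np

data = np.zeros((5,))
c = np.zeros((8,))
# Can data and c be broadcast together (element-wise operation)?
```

No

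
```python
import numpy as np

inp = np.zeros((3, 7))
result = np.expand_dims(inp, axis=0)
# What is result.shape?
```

(1, 3, 7)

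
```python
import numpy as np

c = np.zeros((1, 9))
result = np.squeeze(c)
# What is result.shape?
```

(9,)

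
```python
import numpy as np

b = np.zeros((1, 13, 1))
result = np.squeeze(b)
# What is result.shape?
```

(13,)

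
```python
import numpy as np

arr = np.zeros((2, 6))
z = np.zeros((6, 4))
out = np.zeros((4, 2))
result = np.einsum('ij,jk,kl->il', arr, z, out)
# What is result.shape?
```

(2, 2)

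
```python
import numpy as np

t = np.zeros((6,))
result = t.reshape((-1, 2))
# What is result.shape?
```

(3, 2)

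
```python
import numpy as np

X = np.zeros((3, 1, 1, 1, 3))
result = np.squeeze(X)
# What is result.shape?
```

(3, 3)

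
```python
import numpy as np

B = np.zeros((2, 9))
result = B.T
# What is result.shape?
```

(9, 2)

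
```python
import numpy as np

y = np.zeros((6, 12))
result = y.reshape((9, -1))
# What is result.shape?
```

(9, 8)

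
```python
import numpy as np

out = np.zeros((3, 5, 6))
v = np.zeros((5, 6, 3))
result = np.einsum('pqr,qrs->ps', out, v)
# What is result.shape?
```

(3, 3)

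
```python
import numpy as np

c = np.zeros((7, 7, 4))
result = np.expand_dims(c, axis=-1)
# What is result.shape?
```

(7, 7, 4, 1)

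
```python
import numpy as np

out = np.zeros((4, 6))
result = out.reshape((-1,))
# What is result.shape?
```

(24,)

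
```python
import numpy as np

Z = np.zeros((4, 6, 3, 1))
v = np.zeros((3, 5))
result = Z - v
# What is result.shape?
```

(4, 6, 3, 5)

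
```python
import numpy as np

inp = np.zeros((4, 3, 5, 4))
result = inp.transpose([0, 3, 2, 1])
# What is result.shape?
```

(4, 4, 5, 3)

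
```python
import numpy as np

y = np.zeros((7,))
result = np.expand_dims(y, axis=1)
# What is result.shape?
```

(7, 1)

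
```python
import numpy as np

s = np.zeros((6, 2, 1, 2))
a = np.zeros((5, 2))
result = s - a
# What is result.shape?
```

(6, 2, 5, 2)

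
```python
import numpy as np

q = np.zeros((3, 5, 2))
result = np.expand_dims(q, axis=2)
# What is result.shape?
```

(3, 5, 1, 2)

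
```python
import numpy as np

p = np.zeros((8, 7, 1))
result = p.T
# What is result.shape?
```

(1, 7, 8)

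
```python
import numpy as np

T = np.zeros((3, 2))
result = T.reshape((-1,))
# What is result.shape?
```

(6,)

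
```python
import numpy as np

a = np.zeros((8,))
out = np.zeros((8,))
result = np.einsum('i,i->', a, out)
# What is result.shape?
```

()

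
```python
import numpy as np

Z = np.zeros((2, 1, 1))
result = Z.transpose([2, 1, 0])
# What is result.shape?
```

(1, 1, 2)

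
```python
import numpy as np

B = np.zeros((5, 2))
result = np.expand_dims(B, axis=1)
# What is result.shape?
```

(5, 1, 2)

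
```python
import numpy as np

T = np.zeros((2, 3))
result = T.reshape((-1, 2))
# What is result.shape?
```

(3, 2)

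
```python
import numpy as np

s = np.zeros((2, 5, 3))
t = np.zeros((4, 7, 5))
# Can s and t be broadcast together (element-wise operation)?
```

No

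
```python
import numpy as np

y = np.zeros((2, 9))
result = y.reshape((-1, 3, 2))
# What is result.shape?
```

(3, 3, 2)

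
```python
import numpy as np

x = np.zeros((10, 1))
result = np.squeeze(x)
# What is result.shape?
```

(10,)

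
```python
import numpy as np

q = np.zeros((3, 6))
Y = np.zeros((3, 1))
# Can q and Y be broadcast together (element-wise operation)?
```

Yes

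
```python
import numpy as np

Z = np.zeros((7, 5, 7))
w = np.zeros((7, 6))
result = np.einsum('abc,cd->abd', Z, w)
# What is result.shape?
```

(7, 5, 6)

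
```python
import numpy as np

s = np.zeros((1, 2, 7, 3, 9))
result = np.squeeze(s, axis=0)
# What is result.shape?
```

(2, 7, 3, 9)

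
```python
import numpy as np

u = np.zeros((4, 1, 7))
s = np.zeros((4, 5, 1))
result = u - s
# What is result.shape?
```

(4, 5, 7)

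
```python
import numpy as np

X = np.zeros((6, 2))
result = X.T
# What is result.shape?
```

(2, 6)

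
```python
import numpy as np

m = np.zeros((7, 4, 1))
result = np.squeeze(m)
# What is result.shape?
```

(7, 4)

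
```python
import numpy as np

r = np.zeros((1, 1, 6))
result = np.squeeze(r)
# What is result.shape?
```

(6,)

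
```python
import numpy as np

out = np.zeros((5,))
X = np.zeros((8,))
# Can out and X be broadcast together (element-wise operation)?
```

No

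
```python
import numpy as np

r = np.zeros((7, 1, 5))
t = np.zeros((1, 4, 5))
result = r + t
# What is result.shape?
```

(7, 4, 5)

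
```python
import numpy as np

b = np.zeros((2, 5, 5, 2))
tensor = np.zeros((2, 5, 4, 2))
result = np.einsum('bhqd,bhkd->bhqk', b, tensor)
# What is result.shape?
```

(2, 5, 5, 4)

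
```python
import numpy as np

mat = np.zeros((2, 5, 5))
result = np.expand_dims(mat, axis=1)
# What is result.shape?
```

(2, 1, 5, 5)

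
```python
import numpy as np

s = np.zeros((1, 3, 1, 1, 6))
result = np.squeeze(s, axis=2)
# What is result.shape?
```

(1, 3, 1, 6)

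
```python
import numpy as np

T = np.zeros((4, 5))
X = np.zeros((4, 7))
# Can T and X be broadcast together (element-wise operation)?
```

No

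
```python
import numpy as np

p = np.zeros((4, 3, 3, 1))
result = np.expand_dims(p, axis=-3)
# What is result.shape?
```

(4, 3, 1, 3, 1)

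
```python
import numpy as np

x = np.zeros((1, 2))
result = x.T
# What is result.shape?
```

(2, 1)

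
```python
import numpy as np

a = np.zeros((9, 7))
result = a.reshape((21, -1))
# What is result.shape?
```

(21, 3)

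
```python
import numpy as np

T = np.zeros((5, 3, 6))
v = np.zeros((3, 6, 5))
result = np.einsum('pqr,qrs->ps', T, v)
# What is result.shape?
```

(5, 5)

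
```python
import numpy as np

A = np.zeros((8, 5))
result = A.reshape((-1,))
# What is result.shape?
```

(40,)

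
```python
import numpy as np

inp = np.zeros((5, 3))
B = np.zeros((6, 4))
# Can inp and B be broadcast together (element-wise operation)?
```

No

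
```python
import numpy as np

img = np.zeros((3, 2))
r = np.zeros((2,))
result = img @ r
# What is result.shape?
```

(3,)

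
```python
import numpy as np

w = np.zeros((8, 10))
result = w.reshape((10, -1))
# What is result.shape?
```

(10, 8)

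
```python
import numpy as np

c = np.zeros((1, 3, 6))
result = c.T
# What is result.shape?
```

(6, 3, 1)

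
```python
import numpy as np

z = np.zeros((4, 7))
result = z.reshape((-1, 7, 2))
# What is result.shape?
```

(2, 7, 2)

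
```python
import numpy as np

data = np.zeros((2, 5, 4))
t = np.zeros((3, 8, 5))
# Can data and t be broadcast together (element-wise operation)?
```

No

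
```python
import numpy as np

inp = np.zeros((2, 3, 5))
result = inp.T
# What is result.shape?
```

(5, 3, 2)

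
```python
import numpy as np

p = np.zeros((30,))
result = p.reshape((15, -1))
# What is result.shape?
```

(15, 2)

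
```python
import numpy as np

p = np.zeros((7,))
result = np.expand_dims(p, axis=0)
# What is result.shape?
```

(1, 7)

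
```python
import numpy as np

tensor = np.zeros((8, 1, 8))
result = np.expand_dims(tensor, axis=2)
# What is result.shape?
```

(8, 1, 1, 8)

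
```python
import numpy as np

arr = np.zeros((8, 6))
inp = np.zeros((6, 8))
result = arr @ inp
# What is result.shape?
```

(8, 8)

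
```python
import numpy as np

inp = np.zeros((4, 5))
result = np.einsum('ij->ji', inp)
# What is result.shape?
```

(5, 4)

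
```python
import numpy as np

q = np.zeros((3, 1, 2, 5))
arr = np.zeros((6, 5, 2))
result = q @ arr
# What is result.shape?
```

(3, 6, 2, 2)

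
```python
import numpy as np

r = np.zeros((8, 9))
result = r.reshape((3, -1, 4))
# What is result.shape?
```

(3, 6, 4)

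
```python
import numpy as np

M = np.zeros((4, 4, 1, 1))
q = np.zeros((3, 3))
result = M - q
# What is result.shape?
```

(4, 4, 3, 3)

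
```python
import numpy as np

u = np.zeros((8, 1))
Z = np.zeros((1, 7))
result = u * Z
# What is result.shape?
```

(8, 7)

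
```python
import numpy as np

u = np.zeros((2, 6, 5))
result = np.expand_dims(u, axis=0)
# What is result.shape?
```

(1, 2, 6, 5)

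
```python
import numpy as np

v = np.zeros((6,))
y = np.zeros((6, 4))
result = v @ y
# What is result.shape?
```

(4,)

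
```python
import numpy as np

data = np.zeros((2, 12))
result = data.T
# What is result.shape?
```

(12, 2)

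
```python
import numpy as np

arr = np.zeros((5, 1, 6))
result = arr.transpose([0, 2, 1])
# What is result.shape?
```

(5, 6, 1)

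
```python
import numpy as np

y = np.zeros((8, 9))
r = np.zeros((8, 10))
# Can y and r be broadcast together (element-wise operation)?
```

No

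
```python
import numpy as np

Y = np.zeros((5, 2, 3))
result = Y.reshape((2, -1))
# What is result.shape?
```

(2, 15)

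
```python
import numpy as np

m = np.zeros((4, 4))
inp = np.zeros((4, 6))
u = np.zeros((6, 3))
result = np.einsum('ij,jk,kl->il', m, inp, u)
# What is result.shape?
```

(4, 3)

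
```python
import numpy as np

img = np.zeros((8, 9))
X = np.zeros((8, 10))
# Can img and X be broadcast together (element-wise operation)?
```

No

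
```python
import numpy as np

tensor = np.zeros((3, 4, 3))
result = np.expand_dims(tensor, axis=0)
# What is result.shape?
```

(1, 3, 4, 3)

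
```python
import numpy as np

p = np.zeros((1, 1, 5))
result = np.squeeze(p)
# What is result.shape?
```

(5,)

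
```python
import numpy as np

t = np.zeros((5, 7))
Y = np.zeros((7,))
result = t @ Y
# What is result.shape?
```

(5,)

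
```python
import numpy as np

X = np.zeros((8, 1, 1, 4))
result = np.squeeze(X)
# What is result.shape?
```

(8, 4)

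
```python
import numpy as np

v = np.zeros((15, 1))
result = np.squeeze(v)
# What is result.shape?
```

(15,)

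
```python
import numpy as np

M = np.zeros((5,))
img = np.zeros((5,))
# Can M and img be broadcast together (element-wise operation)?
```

Yes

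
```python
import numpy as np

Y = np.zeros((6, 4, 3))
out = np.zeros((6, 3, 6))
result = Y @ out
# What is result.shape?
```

(6, 4, 6)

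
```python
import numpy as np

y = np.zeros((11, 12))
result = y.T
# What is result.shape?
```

(12, 11)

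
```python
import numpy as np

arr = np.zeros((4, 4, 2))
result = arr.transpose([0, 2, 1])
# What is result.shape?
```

(4, 2, 4)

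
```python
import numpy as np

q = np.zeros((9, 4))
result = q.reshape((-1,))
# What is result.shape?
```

(36,)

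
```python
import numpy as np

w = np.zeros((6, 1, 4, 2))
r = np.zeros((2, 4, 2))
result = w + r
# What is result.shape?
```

(6, 2, 4, 2)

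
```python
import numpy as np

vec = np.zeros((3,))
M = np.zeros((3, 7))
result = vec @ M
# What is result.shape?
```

(7,)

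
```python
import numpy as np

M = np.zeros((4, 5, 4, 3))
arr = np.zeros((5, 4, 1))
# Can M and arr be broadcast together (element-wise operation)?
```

Yes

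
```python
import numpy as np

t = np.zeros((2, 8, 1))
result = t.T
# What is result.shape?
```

(1, 8, 2)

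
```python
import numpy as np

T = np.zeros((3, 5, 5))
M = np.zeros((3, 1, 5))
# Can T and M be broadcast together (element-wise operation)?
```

Yes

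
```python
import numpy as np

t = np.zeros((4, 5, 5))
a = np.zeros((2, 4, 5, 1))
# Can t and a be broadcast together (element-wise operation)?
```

Yes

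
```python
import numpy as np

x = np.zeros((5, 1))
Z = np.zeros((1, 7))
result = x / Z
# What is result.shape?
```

(5, 7)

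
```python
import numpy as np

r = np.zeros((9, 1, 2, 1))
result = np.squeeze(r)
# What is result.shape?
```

(9, 2)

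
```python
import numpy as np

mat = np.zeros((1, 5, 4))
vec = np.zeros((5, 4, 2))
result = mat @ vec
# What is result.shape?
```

(5, 5, 2)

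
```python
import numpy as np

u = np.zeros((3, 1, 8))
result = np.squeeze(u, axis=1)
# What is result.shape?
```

(3, 8)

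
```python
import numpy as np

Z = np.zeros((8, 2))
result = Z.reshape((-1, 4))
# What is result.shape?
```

(4, 4)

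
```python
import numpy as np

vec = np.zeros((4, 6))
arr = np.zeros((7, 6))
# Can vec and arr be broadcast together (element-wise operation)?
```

No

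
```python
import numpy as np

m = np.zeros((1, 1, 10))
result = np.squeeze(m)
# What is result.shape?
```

(10,)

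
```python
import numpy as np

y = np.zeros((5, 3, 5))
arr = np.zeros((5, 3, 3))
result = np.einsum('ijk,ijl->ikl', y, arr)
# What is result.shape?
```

(5, 5, 3)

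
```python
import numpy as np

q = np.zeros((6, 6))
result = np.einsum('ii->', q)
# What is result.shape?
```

()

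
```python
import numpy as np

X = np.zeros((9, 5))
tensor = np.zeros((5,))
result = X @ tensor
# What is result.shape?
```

(9,)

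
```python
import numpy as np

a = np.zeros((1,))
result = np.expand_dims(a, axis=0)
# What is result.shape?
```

(1, 1)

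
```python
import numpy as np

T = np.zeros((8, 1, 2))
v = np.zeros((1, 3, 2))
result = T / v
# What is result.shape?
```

(8, 3, 2)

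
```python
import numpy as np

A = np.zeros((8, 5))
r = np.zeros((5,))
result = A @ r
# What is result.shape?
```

(8,)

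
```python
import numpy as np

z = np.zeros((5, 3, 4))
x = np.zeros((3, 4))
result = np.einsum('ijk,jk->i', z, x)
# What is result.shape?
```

(5,)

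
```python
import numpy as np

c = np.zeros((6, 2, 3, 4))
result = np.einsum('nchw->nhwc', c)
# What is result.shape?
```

(6, 3, 4, 2)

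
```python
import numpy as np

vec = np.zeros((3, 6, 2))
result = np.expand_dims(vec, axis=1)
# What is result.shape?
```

(3, 1, 6, 2)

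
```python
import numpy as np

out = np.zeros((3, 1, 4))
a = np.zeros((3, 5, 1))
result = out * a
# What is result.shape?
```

(3, 5, 4)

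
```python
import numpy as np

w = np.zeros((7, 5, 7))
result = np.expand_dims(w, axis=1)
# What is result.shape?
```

(7, 1, 5, 7)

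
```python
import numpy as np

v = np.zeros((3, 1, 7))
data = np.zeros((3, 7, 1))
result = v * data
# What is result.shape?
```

(3, 7, 7)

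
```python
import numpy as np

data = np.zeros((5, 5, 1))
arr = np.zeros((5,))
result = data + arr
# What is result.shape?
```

(5, 5, 5)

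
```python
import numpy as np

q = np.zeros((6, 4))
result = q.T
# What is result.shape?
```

(4, 6)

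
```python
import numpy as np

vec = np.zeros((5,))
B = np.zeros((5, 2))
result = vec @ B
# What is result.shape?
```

(2,)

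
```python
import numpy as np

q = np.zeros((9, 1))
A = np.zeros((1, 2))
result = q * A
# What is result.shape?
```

(9, 2)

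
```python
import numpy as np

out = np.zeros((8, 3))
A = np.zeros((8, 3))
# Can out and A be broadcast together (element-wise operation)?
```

Yes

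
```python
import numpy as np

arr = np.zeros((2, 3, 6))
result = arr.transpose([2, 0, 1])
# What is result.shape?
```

(6, 2, 3)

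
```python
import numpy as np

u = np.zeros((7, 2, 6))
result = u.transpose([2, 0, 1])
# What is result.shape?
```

(6, 7, 2)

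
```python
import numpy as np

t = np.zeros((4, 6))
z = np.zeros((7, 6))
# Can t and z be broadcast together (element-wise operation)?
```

No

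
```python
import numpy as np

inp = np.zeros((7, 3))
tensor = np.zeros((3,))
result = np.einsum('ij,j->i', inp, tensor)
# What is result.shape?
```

(7,)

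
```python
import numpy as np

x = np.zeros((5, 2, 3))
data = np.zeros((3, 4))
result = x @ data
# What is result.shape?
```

(5, 2, 4)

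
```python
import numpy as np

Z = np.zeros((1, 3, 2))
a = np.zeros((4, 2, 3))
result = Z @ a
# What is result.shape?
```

(4, 3, 3)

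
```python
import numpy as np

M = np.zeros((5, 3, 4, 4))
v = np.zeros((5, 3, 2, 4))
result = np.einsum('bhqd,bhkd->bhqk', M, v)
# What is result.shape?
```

(5, 3, 4, 2)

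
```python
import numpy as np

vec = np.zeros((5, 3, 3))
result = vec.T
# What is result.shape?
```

(3, 3, 5)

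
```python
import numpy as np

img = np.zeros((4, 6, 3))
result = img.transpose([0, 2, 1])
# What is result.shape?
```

(4, 3, 6)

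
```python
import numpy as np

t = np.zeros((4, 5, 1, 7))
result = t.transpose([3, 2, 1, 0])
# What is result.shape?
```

(7, 1, 5, 4)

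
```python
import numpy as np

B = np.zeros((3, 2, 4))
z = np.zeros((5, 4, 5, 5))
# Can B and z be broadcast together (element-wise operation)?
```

No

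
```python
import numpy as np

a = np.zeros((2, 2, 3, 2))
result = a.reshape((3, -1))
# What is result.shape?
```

(3, 8)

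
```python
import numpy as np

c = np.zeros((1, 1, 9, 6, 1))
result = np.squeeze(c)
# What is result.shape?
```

(9, 6)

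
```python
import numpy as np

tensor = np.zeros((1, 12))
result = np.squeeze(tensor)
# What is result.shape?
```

(12,)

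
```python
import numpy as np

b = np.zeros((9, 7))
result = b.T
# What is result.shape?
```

(7, 9)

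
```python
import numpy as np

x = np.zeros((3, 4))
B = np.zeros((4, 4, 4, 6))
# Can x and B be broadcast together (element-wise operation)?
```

No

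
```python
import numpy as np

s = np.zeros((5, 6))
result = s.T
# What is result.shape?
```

(6, 5)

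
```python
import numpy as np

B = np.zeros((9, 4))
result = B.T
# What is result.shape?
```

(4, 9)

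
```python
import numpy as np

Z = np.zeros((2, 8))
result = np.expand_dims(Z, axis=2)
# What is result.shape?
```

(2, 8, 1)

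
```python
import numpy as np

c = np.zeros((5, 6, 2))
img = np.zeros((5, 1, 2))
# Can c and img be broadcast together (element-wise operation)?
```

Yes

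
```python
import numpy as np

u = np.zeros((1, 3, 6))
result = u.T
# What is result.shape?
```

(6, 3, 1)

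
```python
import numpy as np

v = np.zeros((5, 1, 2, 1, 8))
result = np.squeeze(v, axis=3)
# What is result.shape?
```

(5, 1, 2, 8)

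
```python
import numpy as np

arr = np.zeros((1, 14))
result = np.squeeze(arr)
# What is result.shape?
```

(14,)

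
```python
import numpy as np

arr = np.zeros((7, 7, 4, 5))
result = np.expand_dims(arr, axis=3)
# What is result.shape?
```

(7, 7, 4, 1, 5)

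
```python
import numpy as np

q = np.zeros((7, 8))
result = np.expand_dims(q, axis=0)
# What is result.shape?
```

(1, 7, 8)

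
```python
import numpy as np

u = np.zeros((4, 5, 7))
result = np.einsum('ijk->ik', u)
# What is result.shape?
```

(4, 7)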